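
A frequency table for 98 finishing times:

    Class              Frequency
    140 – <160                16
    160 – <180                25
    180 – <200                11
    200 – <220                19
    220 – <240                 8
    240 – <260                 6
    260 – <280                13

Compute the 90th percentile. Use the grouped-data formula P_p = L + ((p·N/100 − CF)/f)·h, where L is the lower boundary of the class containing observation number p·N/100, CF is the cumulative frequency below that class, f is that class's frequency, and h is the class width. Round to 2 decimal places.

N = 98; target position k = 90/100 · 98 = 88.2.
Cumulative frequencies: 16, 41, 52, 71, 79, 85, 98.
Observation 88.2 falls in the class 260 – <280.
L = 260, CF = 85, f = 13, h = 20.
P90 = 260 + ((88.2 − 85)/13)·20 = 260 + 4.92308 = 264.923.

264.92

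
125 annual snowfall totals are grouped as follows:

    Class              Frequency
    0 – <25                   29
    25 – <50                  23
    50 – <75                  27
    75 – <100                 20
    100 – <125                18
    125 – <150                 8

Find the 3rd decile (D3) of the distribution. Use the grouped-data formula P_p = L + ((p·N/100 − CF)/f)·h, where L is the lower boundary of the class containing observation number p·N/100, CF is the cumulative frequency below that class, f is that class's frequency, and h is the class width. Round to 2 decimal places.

N = 125; target position k = 30/100 · 125 = 37.5.
Cumulative frequencies: 29, 52, 79, 99, 117, 125.
Observation 37.5 falls in the class 25 – <50.
L = 25, CF = 29, f = 23, h = 25.
P30 = 25 + ((37.5 − 29)/23)·25 = 25 + 9.23913 = 34.2391.

34.24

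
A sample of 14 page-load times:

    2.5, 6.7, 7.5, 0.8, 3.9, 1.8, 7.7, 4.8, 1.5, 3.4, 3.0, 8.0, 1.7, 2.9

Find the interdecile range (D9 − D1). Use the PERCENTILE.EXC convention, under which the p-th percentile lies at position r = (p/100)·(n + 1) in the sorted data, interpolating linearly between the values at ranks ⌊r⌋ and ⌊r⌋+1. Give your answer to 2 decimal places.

Sorted: 0.8, 1.5, 1.7, 1.8, 2.5, 2.9, 3.0, 3.4, 3.9, 4.8, 6.7, 7.5, 7.7, 8.0.
n = 14.
P10: r = 1.5; ranks 1–2 are 0.8, 1.5; interpolating gives 1.15.
P90: r = 13.5; ranks 13–14 are 7.7, 8.0; interpolating gives 7.85.
Difference: 7.85 − 1.15 = 6.7.

6.70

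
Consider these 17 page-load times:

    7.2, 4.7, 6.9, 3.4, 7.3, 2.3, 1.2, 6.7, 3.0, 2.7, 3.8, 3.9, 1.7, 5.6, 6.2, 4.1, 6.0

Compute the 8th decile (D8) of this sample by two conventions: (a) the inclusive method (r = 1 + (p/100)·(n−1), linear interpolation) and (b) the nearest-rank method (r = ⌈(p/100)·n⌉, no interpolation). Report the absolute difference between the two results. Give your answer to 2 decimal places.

Sorted: 1.2, 1.7, 2.3, 2.7, 3.0, 3.4, 3.8, 3.9, 4.1, 4.7, 5.6, 6.0, 6.2, 6.7, 6.9, 7.2, 7.3.
n = 17.
(a) r = 13.8; between ranks 13 (6.2) and 14 (6.7): 6.6.
(b) the nearest-rank method: rank 14 → 6.7.
|6.6 − 6.7| = 0.1.

0.10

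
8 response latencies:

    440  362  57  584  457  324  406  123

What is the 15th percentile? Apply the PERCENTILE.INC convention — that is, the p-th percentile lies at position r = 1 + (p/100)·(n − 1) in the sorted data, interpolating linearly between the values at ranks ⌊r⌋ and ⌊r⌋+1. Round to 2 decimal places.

133.05

Sorted: 57, 123, 324, 362, 406, 440, 457, 584.
n = 8.
r = 1 + (15/100)·(8 − 1) = 1 + 1.05 = 2.05.
Rank 2 is 123 and rank 3 is 324.
Interpolate: 123 + 0.05·(324 − 123) = 123 + 0.05·201 = 133.05.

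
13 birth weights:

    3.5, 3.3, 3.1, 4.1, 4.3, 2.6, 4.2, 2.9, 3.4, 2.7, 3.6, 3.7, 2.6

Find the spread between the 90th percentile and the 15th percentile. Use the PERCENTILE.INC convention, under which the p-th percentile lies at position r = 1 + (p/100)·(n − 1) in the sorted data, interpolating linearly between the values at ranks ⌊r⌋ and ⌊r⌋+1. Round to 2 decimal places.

Sorted: 2.6, 2.6, 2.7, 2.9, 3.1, 3.3, 3.4, 3.5, 3.6, 3.7, 4.1, 4.2, 4.3.
n = 13.
P15: r = 2.8; ranks 2–3 are 2.6, 2.7; interpolating gives 2.68.
P90: r = 11.8; ranks 11–12 are 4.1, 4.2; interpolating gives 4.18.
Difference: 4.18 − 2.68 = 1.5.

1.50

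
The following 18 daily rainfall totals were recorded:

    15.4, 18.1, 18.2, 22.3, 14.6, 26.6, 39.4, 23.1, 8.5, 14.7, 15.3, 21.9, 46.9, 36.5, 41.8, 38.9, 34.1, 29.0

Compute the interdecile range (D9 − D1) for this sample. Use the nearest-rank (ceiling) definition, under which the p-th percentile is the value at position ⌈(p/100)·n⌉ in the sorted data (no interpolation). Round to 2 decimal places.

27.20

Sorted: 8.5, 14.6, 14.7, 15.3, 15.4, 18.1, 18.2, 21.9, 22.3, 23.1, 26.6, 29.0, 34.1, 36.5, 38.9, 39.4, 41.8, 46.9.
n = 18.
P10: rank ⌈10/100·18⌉ = 2 → 14.6.
P90: rank ⌈90/100·18⌉ = 17 → 41.8.
Difference: 41.8 − 14.6 = 27.2.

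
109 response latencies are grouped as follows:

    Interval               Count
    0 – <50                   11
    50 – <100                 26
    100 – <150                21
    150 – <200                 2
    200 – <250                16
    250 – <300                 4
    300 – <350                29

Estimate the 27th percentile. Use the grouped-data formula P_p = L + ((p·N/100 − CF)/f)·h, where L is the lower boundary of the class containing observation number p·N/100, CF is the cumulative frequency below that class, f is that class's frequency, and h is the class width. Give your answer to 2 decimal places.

85.44

N = 109; target position k = 27/100 · 109 = 29.43.
Cumulative frequencies: 11, 37, 58, 60, 76, 80, 109.
Observation 29.43 falls in the class 50 – <100.
L = 50, CF = 11, f = 26, h = 50.
P27 = 50 + ((29.43 − 11)/26)·50 = 50 + 35.4423 = 85.4423.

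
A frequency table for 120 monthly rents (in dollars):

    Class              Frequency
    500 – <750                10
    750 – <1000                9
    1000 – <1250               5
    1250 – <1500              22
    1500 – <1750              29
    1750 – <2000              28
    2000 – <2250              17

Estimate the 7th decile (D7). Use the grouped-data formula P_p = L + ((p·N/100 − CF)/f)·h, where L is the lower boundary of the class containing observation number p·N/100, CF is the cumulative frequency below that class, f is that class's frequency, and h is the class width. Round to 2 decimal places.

1830.36

N = 120; target position k = 70/100 · 120 = 84.
Cumulative frequencies: 10, 19, 24, 46, 75, 103, 120.
Observation 84 falls in the class 1750 – <2000.
L = 1750, CF = 75, f = 28, h = 250.
P70 = 1750 + ((84 − 75)/28)·250 = 1750 + 80.3571 = 1830.36.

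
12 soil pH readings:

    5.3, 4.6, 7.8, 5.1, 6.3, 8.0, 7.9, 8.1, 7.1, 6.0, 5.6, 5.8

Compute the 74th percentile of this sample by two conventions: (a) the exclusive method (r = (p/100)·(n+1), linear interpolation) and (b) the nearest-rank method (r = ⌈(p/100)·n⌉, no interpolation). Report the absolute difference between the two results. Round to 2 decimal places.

0.06

Sorted: 4.6, 5.1, 5.3, 5.6, 5.8, 6.0, 6.3, 7.1, 7.8, 7.9, 8.0, 8.1.
n = 12.
(a) r = 9.62; between ranks 9 (7.8) and 10 (7.9): 7.862.
(b) the nearest-rank method: rank 9 → 7.8.
|7.862 − 7.8| = 0.062.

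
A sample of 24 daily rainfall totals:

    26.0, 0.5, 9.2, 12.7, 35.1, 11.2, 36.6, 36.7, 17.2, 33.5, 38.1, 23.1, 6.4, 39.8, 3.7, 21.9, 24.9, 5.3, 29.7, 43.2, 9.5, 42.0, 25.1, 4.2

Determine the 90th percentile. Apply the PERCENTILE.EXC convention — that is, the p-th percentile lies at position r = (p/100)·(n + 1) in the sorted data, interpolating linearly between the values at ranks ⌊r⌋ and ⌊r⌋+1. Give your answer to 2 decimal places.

40.90

Sorted: 0.5, 3.7, 4.2, 5.3, 6.4, 9.2, 9.5, 11.2, 12.7, 17.2, 21.9, 23.1, 24.9, 25.1, 26.0, 29.7, 33.5, 35.1, 36.6, 36.7, 38.1, 39.8, 42.0, 43.2.
n = 24.
r = (90/100)·(24 + 1) = 22.5.
Rank 22 is 39.8 and rank 23 is 42.0.
Interpolate: 39.8 + 0.5·(42.0 − 39.8) = 39.8 + 0.5·2.2 = 40.9.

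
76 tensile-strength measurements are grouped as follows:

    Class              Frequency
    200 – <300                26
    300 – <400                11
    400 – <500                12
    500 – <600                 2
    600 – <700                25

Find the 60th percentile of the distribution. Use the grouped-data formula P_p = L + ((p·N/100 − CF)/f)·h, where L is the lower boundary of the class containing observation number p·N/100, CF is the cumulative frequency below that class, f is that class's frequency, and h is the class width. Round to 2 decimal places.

471.67

N = 76; target position k = 60/100 · 76 = 45.6.
Cumulative frequencies: 26, 37, 49, 51, 76.
Observation 45.6 falls in the class 400 – <500.
L = 400, CF = 37, f = 12, h = 100.
P60 = 400 + ((45.6 − 37)/12)·100 = 400 + 71.6667 = 471.667.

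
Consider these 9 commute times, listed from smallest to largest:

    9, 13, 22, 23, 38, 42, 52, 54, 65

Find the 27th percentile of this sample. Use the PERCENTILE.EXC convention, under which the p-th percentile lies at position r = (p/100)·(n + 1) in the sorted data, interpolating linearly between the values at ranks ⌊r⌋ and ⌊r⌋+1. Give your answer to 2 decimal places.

n = 9.
r = (27/100)·(9 + 1) = 2.7.
Rank 2 is 13 and rank 3 is 22.
Interpolate: 13 + 0.7·(22 − 13) = 13 + 0.7·9 = 19.3.

19.30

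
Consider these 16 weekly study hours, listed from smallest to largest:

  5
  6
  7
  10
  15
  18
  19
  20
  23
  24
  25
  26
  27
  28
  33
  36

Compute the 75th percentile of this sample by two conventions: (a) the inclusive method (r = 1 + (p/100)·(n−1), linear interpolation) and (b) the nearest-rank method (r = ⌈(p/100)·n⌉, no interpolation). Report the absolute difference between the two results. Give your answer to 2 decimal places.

n = 16.
(a) r = 12.25; between ranks 12 (26) and 13 (27): 26.25.
(b) the nearest-rank method: rank 12 → 26.
|26.25 − 26| = 0.25.

0.25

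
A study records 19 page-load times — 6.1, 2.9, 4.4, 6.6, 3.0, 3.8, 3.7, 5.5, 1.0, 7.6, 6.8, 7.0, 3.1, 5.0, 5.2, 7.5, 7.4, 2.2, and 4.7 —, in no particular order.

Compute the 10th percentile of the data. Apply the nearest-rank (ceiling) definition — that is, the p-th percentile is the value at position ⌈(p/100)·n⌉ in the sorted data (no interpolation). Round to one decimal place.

2.2

Sorted: 1.0, 2.2, 2.9, 3.0, 3.1, 3.7, 3.8, 4.4, 4.7, 5.0, 5.2, 5.5, 6.1, 6.6, 6.8, 7.0, 7.4, 7.5, 7.6.
n = 19.
Position = ⌈10/100 · 19⌉ = ⌈1.9⌉ = 2.
The value at rank 2 is 2.2.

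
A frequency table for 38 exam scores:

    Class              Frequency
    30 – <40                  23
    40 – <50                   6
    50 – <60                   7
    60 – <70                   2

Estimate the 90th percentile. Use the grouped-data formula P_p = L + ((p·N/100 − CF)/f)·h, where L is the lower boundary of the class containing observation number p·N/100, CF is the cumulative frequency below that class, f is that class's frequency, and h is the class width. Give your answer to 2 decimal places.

N = 38; target position k = 90/100 · 38 = 34.2.
Cumulative frequencies: 23, 29, 36, 38.
Observation 34.2 falls in the class 50 – <60.
L = 50, CF = 29, f = 7, h = 10.
P90 = 50 + ((34.2 − 29)/7)·10 = 50 + 7.42857 = 57.4286.

57.43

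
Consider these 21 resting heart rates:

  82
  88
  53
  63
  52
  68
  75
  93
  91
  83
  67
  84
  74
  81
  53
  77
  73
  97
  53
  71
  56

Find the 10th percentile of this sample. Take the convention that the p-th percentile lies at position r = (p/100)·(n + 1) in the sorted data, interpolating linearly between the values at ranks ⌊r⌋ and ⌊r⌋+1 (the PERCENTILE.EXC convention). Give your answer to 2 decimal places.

53.00

Sorted: 52, 53, 53, 53, 56, 63, 67, 68, 71, 73, 74, 75, 77, 81, 82, 83, 84, 88, 91, 93, 97.
n = 21.
r = (10/100)·(21 + 1) = 2.2.
Rank 2 is 53 and rank 3 is 53.
Interpolate: 53 + 0.2·(53 − 53) = 53 + 0.2·0 = 53.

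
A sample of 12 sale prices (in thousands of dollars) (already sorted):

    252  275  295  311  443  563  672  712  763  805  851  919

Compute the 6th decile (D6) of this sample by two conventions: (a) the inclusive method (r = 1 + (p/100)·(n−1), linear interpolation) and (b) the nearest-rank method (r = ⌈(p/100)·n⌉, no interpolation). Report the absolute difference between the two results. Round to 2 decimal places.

n = 12.
(a) r = 7.6; between ranks 7 (672) and 8 (712): 696.
(b) the nearest-rank method: rank 8 → 712.
|696 − 712| = 16.

16.00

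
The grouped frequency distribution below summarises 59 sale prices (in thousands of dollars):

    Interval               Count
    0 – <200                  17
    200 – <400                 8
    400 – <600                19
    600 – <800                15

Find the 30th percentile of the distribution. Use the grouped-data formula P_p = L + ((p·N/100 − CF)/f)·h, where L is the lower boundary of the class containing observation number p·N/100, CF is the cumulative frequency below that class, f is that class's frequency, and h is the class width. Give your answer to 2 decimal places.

217.50

N = 59; target position k = 30/100 · 59 = 17.7.
Cumulative frequencies: 17, 25, 44, 59.
Observation 17.7 falls in the class 200 – <400.
L = 200, CF = 17, f = 8, h = 200.
P30 = 200 + ((17.7 − 17)/8)·200 = 200 + 17.5 = 217.5.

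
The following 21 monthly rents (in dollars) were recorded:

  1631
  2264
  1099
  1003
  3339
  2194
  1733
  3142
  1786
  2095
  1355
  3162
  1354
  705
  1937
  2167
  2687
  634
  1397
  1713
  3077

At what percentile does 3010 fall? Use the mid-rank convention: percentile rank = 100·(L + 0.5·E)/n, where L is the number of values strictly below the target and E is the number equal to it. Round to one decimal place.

81.0

Sorted: 634, 705, 1003, 1099, 1354, 1355, 1397, 1631, 1713, 1733, 1786, 1937, 2095, 2167, 2194, 2264, 2687, 3077, 3142, 3162, 3339.
Count below 3010: L = 17; count equal: E = 0; n = 21.
Percentile rank = 100·(17 + 0.5·0)/21 = 100·17/21 = 80.95.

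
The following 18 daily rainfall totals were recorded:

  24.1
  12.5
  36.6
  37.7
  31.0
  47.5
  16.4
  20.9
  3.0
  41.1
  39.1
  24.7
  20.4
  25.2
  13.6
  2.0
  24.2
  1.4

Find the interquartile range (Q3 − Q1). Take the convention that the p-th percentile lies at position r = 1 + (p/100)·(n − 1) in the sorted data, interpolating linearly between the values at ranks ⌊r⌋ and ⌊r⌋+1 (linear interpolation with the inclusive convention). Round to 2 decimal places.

20.90

Sorted: 1.4, 2.0, 3.0, 12.5, 13.6, 16.4, 20.4, 20.9, 24.1, 24.2, 24.7, 25.2, 31.0, 36.6, 37.7, 39.1, 41.1, 47.5.
n = 18.
P25: r = 5.25; ranks 5–6 are 13.6, 16.4; interpolating gives 14.3.
P75: r = 13.75; ranks 13–14 are 31.0, 36.6; interpolating gives 35.2.
Difference: 35.2 − 14.3 = 20.9.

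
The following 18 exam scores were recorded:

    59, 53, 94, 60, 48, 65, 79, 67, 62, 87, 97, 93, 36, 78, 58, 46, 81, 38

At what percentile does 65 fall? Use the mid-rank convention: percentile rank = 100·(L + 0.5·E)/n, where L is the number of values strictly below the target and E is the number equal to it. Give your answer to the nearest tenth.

Sorted: 36, 38, 46, 48, 53, 58, 59, 60, 62, 65, 67, 78, 79, 81, 87, 93, 94, 97.
Count below 65: L = 9; count equal: E = 1; n = 18.
Percentile rank = 100·(9 + 0.5·1)/18 = 100·9.5/18 = 52.78.

52.8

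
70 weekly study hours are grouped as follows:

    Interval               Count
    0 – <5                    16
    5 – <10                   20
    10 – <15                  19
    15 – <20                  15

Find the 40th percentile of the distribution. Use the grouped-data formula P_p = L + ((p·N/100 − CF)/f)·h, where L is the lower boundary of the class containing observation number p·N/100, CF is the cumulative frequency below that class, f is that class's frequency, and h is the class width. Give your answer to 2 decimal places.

N = 70; target position k = 40/100 · 70 = 28.
Cumulative frequencies: 16, 36, 55, 70.
Observation 28 falls in the class 5 – <10.
L = 5, CF = 16, f = 20, h = 5.
P40 = 5 + ((28 − 16)/20)·5 = 5 + 3 = 8.

8.00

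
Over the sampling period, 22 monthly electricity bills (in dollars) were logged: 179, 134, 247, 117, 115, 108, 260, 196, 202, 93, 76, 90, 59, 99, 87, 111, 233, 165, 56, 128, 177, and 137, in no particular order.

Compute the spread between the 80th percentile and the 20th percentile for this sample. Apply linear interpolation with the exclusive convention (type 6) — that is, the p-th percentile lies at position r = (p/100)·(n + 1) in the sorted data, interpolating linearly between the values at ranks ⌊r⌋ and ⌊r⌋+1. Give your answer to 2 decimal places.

109.60

Sorted: 56, 59, 76, 87, 90, 93, 99, 108, 111, 115, 117, 128, 134, 137, 165, 177, 179, 196, 202, 233, 247, 260.
n = 22.
P20: r = 4.6; ranks 4–5 are 87, 90; interpolating gives 88.8.
P80: r = 18.4; ranks 18–19 are 196, 202; interpolating gives 198.4.
Difference: 198.4 − 88.8 = 109.6.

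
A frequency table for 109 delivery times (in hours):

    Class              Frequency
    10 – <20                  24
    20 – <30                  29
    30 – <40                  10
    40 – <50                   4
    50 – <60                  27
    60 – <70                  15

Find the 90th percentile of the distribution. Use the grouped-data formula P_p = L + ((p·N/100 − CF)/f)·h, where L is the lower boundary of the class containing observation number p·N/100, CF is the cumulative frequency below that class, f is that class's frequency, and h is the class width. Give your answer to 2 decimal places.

N = 109; target position k = 90/100 · 109 = 98.1.
Cumulative frequencies: 24, 53, 63, 67, 94, 109.
Observation 98.1 falls in the class 60 – <70.
L = 60, CF = 94, f = 15, h = 10.
P90 = 60 + ((98.1 − 94)/15)·10 = 60 + 2.73333 = 62.7333.

62.73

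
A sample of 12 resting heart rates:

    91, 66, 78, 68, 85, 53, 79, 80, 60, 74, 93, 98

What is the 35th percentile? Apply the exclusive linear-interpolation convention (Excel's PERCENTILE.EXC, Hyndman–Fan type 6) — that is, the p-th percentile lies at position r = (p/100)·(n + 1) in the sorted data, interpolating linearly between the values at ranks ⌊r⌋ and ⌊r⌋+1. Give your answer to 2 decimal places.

71.30

Sorted: 53, 60, 66, 68, 74, 78, 79, 80, 85, 91, 93, 98.
n = 12.
r = (35/100)·(12 + 1) = 4.55.
Rank 4 is 68 and rank 5 is 74.
Interpolate: 68 + 0.55·(74 − 68) = 68 + 0.55·6 = 71.3.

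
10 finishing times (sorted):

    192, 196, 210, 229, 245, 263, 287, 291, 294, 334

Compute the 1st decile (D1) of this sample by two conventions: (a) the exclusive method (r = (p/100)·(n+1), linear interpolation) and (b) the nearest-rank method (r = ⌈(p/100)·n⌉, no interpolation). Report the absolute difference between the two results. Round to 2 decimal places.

0.40

n = 10.
(a) r = 1.1; between ranks 1 (192) and 2 (196): 192.4.
(b) the nearest-rank method: rank 1 → 192.
|192.4 − 192| = 0.4.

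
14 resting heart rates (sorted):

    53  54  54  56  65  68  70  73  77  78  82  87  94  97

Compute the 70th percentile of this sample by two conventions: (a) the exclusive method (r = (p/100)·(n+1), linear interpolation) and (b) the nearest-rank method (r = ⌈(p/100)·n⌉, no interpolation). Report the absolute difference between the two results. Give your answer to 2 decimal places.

n = 14.
(a) r = 10.5; between ranks 10 (78) and 11 (82): 80.
(b) the nearest-rank method: rank 10 → 78.
|80 − 78| = 2.

2.00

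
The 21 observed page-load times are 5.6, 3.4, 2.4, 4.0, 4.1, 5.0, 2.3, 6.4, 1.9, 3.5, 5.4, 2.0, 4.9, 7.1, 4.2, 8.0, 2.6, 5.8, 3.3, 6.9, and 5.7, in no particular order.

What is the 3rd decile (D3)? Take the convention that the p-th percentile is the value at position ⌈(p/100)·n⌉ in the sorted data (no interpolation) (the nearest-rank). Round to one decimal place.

Sorted: 1.9, 2.0, 2.3, 2.4, 2.6, 3.3, 3.4, 3.5, 4.0, 4.1, 4.2, 4.9, 5.0, 5.4, 5.6, 5.7, 5.8, 6.4, 6.9, 7.1, 8.0.
n = 21.
Position = ⌈30/100 · 21⌉ = ⌈6.3⌉ = 7.
The value at rank 7 is 3.4.

3.4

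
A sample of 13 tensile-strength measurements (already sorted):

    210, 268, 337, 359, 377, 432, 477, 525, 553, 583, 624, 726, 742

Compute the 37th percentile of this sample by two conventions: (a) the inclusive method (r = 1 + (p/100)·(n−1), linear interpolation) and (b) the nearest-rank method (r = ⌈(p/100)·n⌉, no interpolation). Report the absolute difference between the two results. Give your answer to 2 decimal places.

24.20

n = 13.
(a) r = 5.44; between ranks 5 (377) and 6 (432): 401.2.
(b) the nearest-rank method: rank 5 → 377.
|401.2 − 377| = 24.2.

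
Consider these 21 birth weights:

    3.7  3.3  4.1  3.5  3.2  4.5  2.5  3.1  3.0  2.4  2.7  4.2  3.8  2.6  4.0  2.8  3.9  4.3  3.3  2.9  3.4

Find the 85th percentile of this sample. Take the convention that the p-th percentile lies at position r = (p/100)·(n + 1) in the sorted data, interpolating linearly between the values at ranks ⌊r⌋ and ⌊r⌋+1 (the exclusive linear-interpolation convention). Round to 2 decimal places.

4.17

Sorted: 2.4, 2.5, 2.6, 2.7, 2.8, 2.9, 3.0, 3.1, 3.2, 3.3, 3.3, 3.4, 3.5, 3.7, 3.8, 3.9, 4.0, 4.1, 4.2, 4.3, 4.5.
n = 21.
r = (85/100)·(21 + 1) = 18.7.
Rank 18 is 4.1 and rank 19 is 4.2.
Interpolate: 4.1 + 0.7·(4.2 − 4.1) = 4.1 + 0.7·0.1 = 4.17.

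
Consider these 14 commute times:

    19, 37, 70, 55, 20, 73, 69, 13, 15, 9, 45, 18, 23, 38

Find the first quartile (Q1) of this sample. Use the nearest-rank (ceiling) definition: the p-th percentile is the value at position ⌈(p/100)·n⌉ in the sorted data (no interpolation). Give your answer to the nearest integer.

Sorted: 9, 13, 15, 18, 19, 20, 23, 37, 38, 45, 55, 69, 70, 73.
n = 14.
Position = ⌈25/100 · 14⌉ = ⌈3.5⌉ = 4.
The value at rank 4 is 18.

18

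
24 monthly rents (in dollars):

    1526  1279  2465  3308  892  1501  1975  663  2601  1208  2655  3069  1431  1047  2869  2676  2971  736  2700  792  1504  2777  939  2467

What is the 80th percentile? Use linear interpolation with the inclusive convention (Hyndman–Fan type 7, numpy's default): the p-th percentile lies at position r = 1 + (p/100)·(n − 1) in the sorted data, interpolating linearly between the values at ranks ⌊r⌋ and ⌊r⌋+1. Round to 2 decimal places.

2730.80

Sorted: 663, 736, 792, 892, 939, 1047, 1208, 1279, 1431, 1501, 1504, 1526, 1975, 2465, 2467, 2601, 2655, 2676, 2700, 2777, 2869, 2971, 3069, 3308.
n = 24.
r = 1 + (80/100)·(24 − 1) = 1 + 18.4 = 19.4.
Rank 19 is 2700 and rank 20 is 2777.
Interpolate: 2700 + 0.4·(2777 − 2700) = 2700 + 0.4·77 = 2730.8.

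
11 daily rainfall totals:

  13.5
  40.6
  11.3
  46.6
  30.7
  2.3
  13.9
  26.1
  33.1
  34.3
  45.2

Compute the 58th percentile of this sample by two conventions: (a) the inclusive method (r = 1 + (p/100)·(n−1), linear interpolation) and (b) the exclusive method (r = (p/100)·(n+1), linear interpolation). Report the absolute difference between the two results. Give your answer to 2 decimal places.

0.38

Sorted: 2.3, 11.3, 13.5, 13.9, 26.1, 30.7, 33.1, 34.3, 40.6, 45.2, 46.6.
n = 11.
(a) r = 6.8; between ranks 6 (30.7) and 7 (33.1): 32.62.
(b) r = 6.96; between ranks 6 (30.7) and 7 (33.1): 33.004.
|32.62 − 33.004| = 0.384.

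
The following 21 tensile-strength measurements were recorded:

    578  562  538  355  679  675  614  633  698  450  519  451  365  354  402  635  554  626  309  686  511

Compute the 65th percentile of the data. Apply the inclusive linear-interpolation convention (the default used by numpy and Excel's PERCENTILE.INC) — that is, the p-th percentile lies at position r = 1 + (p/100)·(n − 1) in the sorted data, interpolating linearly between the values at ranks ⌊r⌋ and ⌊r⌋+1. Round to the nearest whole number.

Sorted: 309, 354, 355, 365, 402, 450, 451, 511, 519, 538, 554, 562, 578, 614, 626, 633, 635, 675, 679, 686, 698.
n = 21.
r = 1 + (65/100)·(21 − 1) = 1 + 13 = 14.
r is an integer, so P65 is the value at rank 14: 614.

614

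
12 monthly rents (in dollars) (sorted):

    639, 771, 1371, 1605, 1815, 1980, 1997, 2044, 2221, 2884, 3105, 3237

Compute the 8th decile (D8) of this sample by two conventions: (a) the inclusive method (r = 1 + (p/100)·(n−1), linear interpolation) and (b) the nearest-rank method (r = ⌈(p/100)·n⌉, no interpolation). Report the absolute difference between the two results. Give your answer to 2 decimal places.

n = 12.
(a) r = 9.8; between ranks 9 (2221) and 10 (2884): 2751.4.
(b) the nearest-rank method: rank 10 → 2884.
|2751.4 − 2884| = 132.6.

132.60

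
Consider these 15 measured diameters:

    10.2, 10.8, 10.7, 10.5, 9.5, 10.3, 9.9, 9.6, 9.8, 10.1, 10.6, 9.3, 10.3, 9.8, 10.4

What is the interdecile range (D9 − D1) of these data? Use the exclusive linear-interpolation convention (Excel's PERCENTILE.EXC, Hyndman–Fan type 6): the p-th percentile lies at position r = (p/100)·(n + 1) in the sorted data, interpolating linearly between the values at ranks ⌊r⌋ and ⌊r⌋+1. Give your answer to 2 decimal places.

Sorted: 9.3, 9.5, 9.6, 9.8, 9.8, 9.9, 10.1, 10.2, 10.3, 10.3, 10.4, 10.5, 10.6, 10.7, 10.8.
n = 15.
P10: r = 1.6; ranks 1–2 are 9.3, 9.5; interpolating gives 9.42.
P90: r = 14.4; ranks 14–15 are 10.7, 10.8; interpolating gives 10.74.
Difference: 10.74 − 9.42 = 1.32.

1.32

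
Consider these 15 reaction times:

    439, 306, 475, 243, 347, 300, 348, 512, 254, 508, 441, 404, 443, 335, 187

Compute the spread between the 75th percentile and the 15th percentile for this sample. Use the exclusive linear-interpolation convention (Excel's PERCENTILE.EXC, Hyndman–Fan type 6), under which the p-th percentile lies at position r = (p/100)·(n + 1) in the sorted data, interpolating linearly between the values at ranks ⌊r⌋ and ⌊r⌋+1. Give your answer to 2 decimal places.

Sorted: 187, 243, 254, 300, 306, 335, 347, 348, 404, 439, 441, 443, 475, 508, 512.
n = 15.
P15: r = 2.4; ranks 2–3 are 243, 254; interpolating gives 247.4.
P75: r = 12 (integer) → 443.
Difference: 443 − 247.4 = 195.6.

195.60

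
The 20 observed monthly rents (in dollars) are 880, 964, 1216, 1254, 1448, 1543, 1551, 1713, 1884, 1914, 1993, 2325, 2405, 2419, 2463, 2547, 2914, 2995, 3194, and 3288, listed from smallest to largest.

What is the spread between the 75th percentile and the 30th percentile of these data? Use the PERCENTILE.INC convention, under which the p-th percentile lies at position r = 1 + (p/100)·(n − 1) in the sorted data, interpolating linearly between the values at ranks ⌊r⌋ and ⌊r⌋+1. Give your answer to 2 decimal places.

935.40

n = 20.
P30: r = 6.7; ranks 6–7 are 1543, 1551; interpolating gives 1548.6.
P75: r = 15.25; ranks 15–16 are 2463, 2547; interpolating gives 2484.
Difference: 2484 − 1548.6 = 935.4.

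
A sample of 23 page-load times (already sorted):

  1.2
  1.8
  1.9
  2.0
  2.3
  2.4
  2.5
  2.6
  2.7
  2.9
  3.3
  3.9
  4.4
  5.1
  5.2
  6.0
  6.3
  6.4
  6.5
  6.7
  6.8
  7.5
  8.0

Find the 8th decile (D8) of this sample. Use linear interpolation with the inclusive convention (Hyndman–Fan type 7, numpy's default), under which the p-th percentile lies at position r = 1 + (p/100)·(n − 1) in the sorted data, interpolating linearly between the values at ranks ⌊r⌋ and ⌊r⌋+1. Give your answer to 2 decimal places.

6.46

n = 23.
r = 1 + (80/100)·(23 − 1) = 1 + 17.6 = 18.6.
Rank 18 is 6.4 and rank 19 is 6.5.
Interpolate: 6.4 + 0.6·(6.5 − 6.4) = 6.4 + 0.6·0.1 = 6.46.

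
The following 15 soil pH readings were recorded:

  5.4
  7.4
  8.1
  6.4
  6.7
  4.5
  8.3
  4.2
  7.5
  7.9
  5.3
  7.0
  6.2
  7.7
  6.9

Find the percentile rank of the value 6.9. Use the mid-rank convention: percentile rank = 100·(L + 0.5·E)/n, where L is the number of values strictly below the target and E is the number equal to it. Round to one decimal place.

Sorted: 4.2, 4.5, 5.3, 5.4, 6.2, 6.4, 6.7, 6.9, 7.0, 7.4, 7.5, 7.7, 7.9, 8.1, 8.3.
Count below 6.9: L = 7; count equal: E = 1; n = 15.
Percentile rank = 100·(7 + 0.5·1)/15 = 100·7.5/15 = 50.

50.0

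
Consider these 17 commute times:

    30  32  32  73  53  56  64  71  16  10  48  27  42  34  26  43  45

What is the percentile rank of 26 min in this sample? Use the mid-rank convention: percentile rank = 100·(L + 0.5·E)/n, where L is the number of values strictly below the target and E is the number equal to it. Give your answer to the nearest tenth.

14.7

Sorted: 10, 16, 26, 27, 30, 32, 32, 34, 42, 43, 45, 48, 53, 56, 64, 71, 73.
Count below 26: L = 2; count equal: E = 1; n = 17.
Percentile rank = 100·(2 + 0.5·1)/17 = 100·2.5/17 = 14.71.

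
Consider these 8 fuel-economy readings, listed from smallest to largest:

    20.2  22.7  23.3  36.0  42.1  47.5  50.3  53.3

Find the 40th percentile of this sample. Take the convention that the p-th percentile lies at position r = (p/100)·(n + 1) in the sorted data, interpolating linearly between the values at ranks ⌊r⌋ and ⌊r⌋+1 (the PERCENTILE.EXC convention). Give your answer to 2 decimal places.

n = 8.
r = (40/100)·(8 + 1) = 3.6.
Rank 3 is 23.3 and rank 4 is 36.0.
Interpolate: 23.3 + 0.6·(36.0 − 23.3) = 23.3 + 0.6·12.7 = 30.92.

30.92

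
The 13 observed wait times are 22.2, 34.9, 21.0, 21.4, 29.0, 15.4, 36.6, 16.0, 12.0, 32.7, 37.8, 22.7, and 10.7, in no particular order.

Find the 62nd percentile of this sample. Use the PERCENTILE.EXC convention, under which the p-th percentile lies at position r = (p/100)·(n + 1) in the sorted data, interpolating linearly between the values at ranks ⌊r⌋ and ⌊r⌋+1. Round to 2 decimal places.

26.98

Sorted: 10.7, 12.0, 15.4, 16.0, 21.0, 21.4, 22.2, 22.7, 29.0, 32.7, 34.9, 36.6, 37.8.
n = 13.
r = (62/100)·(13 + 1) = 8.68.
Rank 8 is 22.7 and rank 9 is 29.0.
Interpolate: 22.7 + 0.68·(29.0 − 22.7) = 22.7 + 0.68·6.3 = 26.984.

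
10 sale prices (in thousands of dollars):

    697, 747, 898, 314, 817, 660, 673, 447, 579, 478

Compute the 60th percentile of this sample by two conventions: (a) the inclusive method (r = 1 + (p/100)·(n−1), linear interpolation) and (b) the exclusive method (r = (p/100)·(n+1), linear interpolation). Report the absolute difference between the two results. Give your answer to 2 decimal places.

Sorted: 314, 447, 478, 579, 660, 673, 697, 747, 817, 898.
n = 10.
(a) r = 6.4; between ranks 6 (673) and 7 (697): 682.6.
(b) r = 6.6; between ranks 6 (673) and 7 (697): 687.4.
|682.6 − 687.4| = 4.8.

4.80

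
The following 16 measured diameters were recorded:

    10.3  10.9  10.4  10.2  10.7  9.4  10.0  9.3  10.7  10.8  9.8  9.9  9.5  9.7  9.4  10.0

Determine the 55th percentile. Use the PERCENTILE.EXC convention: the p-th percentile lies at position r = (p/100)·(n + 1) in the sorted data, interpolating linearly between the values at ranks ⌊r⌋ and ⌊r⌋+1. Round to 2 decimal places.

Sorted: 9.3, 9.4, 9.4, 9.5, 9.7, 9.8, 9.9, 10.0, 10.0, 10.2, 10.3, 10.4, 10.7, 10.7, 10.8, 10.9.
n = 16.
r = (55/100)·(16 + 1) = 9.35.
Rank 9 is 10.0 and rank 10 is 10.2.
Interpolate: 10.0 + 0.35·(10.2 − 10.0) = 10.0 + 0.35·0.2 = 10.07.

10.07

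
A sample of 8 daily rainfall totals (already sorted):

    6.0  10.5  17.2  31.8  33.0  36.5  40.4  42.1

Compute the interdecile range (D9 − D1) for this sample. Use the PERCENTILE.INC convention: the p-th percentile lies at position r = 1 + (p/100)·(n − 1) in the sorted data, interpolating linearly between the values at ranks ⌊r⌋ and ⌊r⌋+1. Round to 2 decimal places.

n = 8.
P10: r = 1.7; ranks 1–2 are 6.0, 10.5; interpolating gives 9.15.
P90: r = 7.3; ranks 7–8 are 40.4, 42.1; interpolating gives 40.91.
Difference: 40.91 − 9.15 = 31.76.

31.76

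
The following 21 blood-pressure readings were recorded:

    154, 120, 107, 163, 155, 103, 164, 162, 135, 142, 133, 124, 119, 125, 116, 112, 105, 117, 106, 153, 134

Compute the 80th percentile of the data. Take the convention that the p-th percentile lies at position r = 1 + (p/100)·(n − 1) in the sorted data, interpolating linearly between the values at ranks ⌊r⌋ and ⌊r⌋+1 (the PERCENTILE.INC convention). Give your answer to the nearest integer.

154

Sorted: 103, 105, 106, 107, 112, 116, 117, 119, 120, 124, 125, 133, 134, 135, 142, 153, 154, 155, 162, 163, 164.
n = 21.
r = 1 + (80/100)·(21 − 1) = 1 + 16 = 17.
r is an integer, so P80 is the value at rank 17: 154.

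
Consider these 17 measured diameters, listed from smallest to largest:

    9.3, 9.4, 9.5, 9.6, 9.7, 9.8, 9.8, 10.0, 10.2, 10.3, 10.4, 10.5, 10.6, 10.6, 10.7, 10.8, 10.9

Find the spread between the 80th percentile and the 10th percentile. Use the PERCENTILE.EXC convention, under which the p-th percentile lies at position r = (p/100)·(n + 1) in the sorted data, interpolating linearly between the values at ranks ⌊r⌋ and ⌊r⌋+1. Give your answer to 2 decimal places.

n = 17.
P10: r = 1.8; ranks 1–2 are 9.3, 9.4; interpolating gives 9.38.
P80: r = 14.4; ranks 14–15 are 10.6, 10.7; interpolating gives 10.64.
Difference: 10.64 − 9.38 = 1.26.

1.26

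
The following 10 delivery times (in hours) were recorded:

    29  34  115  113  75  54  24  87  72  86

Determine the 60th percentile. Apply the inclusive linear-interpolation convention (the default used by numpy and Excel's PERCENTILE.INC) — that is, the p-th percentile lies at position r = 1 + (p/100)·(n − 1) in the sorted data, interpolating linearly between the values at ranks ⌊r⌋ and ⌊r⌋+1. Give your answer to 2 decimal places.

79.40

Sorted: 24, 29, 34, 54, 72, 75, 86, 87, 113, 115.
n = 10.
r = 1 + (60/100)·(10 − 1) = 1 + 5.4 = 6.4.
Rank 6 is 75 and rank 7 is 86.
Interpolate: 75 + 0.4·(86 − 75) = 75 + 0.4·11 = 79.4.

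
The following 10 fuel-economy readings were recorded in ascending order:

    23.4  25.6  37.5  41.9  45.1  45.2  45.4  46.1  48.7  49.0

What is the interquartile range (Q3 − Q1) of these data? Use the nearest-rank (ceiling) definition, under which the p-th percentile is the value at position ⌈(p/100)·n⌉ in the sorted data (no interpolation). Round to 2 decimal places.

n = 10.
P25: rank ⌈25/100·10⌉ = 3 → 37.5.
P75: rank ⌈75/100·10⌉ = 8 → 46.1.
Difference: 46.1 − 37.5 = 8.6.

8.60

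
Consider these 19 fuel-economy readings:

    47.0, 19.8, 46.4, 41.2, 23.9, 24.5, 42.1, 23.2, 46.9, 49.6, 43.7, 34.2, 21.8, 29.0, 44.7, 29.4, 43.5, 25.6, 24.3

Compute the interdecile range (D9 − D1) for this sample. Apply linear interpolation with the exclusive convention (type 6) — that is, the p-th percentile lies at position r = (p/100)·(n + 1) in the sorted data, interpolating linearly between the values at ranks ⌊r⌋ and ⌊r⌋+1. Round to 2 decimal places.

Sorted: 19.8, 21.8, 23.2, 23.9, 24.3, 24.5, 25.6, 29.0, 29.4, 34.2, 41.2, 42.1, 43.5, 43.7, 44.7, 46.4, 46.9, 47.0, 49.6.
n = 19.
P10: r = 2 (integer) → 21.8.
P90: r = 18 (integer) → 47.
Difference: 47 − 21.8 = 25.2.

25.20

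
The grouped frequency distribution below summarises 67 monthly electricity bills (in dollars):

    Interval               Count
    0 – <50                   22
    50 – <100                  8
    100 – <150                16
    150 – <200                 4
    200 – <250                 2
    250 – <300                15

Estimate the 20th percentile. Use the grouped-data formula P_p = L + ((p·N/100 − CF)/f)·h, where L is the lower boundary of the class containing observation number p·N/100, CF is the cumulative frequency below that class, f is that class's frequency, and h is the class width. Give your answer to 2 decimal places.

N = 67; target position k = 20/100 · 67 = 13.4.
Cumulative frequencies: 22, 30, 46, 50, 52, 67.
Observation 13.4 falls in the class 0 – <50.
L = 0, CF = 0, f = 22, h = 50.
P20 = 0 + ((13.4 − 0)/22)·50 = 0 + 30.4545 = 30.4545.

30.45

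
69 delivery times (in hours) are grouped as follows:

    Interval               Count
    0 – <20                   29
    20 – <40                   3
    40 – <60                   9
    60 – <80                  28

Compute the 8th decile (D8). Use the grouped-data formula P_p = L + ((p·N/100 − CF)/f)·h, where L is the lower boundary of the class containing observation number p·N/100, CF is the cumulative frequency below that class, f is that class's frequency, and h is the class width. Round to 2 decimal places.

N = 69; target position k = 80/100 · 69 = 55.2.
Cumulative frequencies: 29, 32, 41, 69.
Observation 55.2 falls in the class 60 – <80.
L = 60, CF = 41, f = 28, h = 20.
P80 = 60 + ((55.2 − 41)/28)·20 = 60 + 10.1429 = 70.1429.

70.14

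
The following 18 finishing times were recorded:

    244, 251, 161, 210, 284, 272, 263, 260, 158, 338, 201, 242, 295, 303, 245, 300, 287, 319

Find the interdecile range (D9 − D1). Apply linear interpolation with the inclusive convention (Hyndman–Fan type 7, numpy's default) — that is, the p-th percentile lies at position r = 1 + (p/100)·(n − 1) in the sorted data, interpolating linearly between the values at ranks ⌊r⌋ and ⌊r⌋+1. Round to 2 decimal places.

Sorted: 158, 161, 201, 210, 242, 244, 245, 251, 260, 263, 272, 284, 287, 295, 300, 303, 319, 338.
n = 18.
P10: r = 2.7; ranks 2–3 are 161, 201; interpolating gives 189.
P90: r = 16.3; ranks 16–17 are 303, 319; interpolating gives 307.8.
Difference: 307.8 − 189 = 118.8.

118.80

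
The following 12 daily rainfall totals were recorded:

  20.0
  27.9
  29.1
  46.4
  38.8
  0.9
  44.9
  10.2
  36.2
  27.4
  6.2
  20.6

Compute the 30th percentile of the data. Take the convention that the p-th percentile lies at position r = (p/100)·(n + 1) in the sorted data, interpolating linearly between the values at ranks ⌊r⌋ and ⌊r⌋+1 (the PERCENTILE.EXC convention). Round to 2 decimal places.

19.02

Sorted: 0.9, 6.2, 10.2, 20.0, 20.6, 27.4, 27.9, 29.1, 36.2, 38.8, 44.9, 46.4.
n = 12.
r = (30/100)·(12 + 1) = 3.9.
Rank 3 is 10.2 and rank 4 is 20.0.
Interpolate: 10.2 + 0.9·(20.0 − 10.2) = 10.2 + 0.9·9.8 = 19.02.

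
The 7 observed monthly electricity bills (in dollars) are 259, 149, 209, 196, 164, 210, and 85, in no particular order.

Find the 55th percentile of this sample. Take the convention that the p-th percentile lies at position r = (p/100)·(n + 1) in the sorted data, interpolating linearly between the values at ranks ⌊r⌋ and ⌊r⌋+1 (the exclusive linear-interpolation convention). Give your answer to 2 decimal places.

201.20

Sorted: 85, 149, 164, 196, 209, 210, 259.
n = 7.
r = (55/100)·(7 + 1) = 4.4.
Rank 4 is 196 and rank 5 is 209.
Interpolate: 196 + 0.4·(209 − 196) = 196 + 0.4·13 = 201.2.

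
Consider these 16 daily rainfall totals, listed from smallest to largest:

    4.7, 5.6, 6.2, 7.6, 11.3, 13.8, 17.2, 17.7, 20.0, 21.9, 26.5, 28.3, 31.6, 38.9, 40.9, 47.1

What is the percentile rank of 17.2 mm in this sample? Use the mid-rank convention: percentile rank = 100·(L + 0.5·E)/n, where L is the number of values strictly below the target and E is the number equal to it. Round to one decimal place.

Count below 17.2: L = 6; count equal: E = 1; n = 16.
Percentile rank = 100·(6 + 0.5·1)/16 = 100·6.5/16 = 40.62.

40.6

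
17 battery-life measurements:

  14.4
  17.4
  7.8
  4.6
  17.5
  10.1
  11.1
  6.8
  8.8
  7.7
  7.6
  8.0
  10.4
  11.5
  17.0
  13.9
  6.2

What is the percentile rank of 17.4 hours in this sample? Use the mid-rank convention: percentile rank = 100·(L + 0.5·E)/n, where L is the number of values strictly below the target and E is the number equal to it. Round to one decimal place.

Sorted: 4.6, 6.2, 6.8, 7.6, 7.7, 7.8, 8.0, 8.8, 10.1, 10.4, 11.1, 11.5, 13.9, 14.4, 17.0, 17.4, 17.5.
Count below 17.4: L = 15; count equal: E = 1; n = 17.
Percentile rank = 100·(15 + 0.5·1)/17 = 100·15.5/17 = 91.18.

91.2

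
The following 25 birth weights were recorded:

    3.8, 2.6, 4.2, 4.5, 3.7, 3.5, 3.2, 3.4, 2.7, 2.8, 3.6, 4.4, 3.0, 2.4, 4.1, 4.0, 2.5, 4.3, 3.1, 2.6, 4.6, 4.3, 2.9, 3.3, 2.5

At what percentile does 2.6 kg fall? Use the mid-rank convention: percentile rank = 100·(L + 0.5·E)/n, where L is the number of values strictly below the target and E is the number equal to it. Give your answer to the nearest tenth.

Sorted: 2.4, 2.5, 2.5, 2.6, 2.6, 2.7, 2.8, 2.9, 3.0, 3.1, 3.2, 3.3, 3.4, 3.5, 3.6, 3.7, 3.8, 4.0, 4.1, 4.2, 4.3, 4.3, 4.4, 4.5, 4.6.
Count below 2.6: L = 3; count equal: E = 2; n = 25.
Percentile rank = 100·(3 + 0.5·2)/25 = 100·4/25 = 16.

16.0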